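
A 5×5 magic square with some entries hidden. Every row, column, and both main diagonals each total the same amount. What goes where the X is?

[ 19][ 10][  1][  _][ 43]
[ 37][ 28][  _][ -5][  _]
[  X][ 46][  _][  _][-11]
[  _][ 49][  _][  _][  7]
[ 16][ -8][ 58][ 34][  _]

55

Column 2 is complete and sums to 125; that is the magic constant.
Row 1: 19 + 10 + 1 + 43 + ? = 125, so (1,4) = 52.
Row 5 must total 125; the given cells sum to 100, so (5,5) = 25.
Using column 5: 43 + (-11) + 7 + 25 + ? → (2,5) = 125 − 64 = 61.
The remaining cell in anti-diagonal is (3,3) = 125 − 103 = 22.
The remaining cell in row 2 is (2,3) = 125 − 121 = 4.
The remaining cell in column 3 is (4,3) = 125 − 85 = 40.
Main diagonal: 19 + 28 + 22 + 25 + ? = 125, so (4,4) = 31.
The remaining cell in row 4 is (4,1) = 125 − 127 = -2.
Using column 1: 19 + 37 + (-2) + 16 + ? → (3,1) = 125 − 70 = 55.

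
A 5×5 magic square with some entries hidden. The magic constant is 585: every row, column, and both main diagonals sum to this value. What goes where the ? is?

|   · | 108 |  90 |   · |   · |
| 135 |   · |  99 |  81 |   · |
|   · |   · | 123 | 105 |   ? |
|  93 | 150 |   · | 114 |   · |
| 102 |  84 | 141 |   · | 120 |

Row 5 needs 585; the known cells sum to 447, so (5,4) = 138.
Column 3 must total 585; the given cells sum to 453, so (4,3) = 132.
Column 4: 81 + 105 + 114 + 138 + ? = 585, so (1,4) = 147.
Anti-diagonal: 81 + 123 + 150 + 102 + ? = 585, so (1,5) = 129.
From row 1, 585 − (108 + 90 + 147 + 129) gives (1,1) = 111.
Row 4 must total 585; the given cells sum to 489, so (4,5) = 96.
The remaining cell in column 1 is (3,1) = 585 − 441 = 144.
The remaining cell in main diagonal is (2,2) = 585 − 468 = 117.
Using row 2: 135 + 117 + 99 + 81 + ? → (2,5) = 585 − 432 = 153.
Column 2 must total 585; the given cells sum to 459, so (3,2) = 126.
Using column 5: 129 + 153 + 96 + 120 + ? → (3,5) = 585 − 498 = 87.

87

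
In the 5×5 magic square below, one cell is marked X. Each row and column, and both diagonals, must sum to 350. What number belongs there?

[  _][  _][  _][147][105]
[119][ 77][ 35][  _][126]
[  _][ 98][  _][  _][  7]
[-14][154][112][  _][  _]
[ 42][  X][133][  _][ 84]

From row 2, 350 − (119 + 77 + 35 + 126) gives (2,4) = -7.
The remaining cell in column 5 is (4,5) = 350 − 322 = 28.
Using anti-diagonal: 105 + (-7) + 154 + 42 + ? → (3,3) = 350 − 294 = 56.
Using row 4: -14 + 154 + 112 + 28 + ? → (4,4) = 350 − 280 = 70.
Column 3 must total 350; the given cells sum to 336, so (1,3) = 14.
From main diagonal, 350 − (77 + 56 + 70 + 84) gives (1,1) = 63.
From row 1, 350 − (63 + 14 + 147 + 105) gives (1,2) = 21.
Using column 1: 63 + 119 + (-14) + 42 + ? → (3,1) = 350 − 210 = 140.
The remaining cell in column 2 is (5,2) = 350 − 350 = 0.

0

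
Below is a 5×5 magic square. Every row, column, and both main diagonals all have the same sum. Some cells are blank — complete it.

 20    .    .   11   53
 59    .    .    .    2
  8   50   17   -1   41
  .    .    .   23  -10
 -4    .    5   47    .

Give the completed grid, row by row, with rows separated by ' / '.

20 -13 44 11 53 / 59 26 -7 35 2 / 8 50 17 -1 41 / 32 14 56 23 -10 / -4 38 5 47 29

Row 3 is already complete: 8 + 50 + 17 + -1 + 41 = 115, so that is the magic constant.
Using column 1: 20 + 59 + 8 + (-4) + ? → (4,1) = 115 − 83 = 32.
From column 4, 115 − (11 + (-1) + 23 + 47) gives (2,4) = 35.
Using column 5: 53 + 2 + 41 + (-10) + ? → (5,5) = 115 − 86 = 29.
Main diagonal must total 115; the given cells sum to 89, so (2,2) = 26.
Anti-diagonal: 53 + 35 + 17 + (-4) + ? = 115, so (4,2) = 14.
From row 2, 115 − (59 + 26 + 35 + 2) gives (2,3) = -7.
The remaining cell in row 4 is (4,3) = 115 − 59 = 56.
Row 5 needs 115; the known cells sum to 77, so (5,2) = 38.
The remaining cell in column 2 is (1,2) = 115 − 128 = -13.
Column 3: -7 + 17 + 56 + 5 + ? = 115, so (1,3) = 44.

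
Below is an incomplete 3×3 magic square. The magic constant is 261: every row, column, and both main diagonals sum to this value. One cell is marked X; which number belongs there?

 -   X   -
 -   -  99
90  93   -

From row 3, 261 − (90 + 93) gives (3,3) = 78.
From column 3, 261 − (99 + 78) gives (1,3) = 84.
Anti-diagonal: 84 + 90 + ? = 261, so (2,2) = 87.
Using row 2: 87 + 99 + ? → (2,1) = 261 − 186 = 75.
Column 1 must total 261; the given cells sum to 165, so (1,1) = 96.
Using column 2: 87 + 93 + ? → (1,2) = 261 − 180 = 81.

81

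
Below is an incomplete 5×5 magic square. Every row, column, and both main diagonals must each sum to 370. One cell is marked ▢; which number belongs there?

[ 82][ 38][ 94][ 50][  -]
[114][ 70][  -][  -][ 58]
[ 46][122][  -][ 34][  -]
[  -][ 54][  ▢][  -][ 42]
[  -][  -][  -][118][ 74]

110

From row 1, 370 − (82 + 38 + 94 + 50) gives (1,5) = 106.
Using column 2: 38 + 70 + 122 + 54 + ? → (5,2) = 370 − 284 = 86.
From column 5, 370 − (106 + 58 + 42 + 74) gives (3,5) = 90.
Row 3 must total 370; the given cells sum to 292, so (3,3) = 78.
Main diagonal: 82 + 70 + 78 + 74 + ? = 370, so (4,4) = 66.
Column 4 must total 370; the given cells sum to 268, so (2,4) = 102.
Anti-diagonal: 106 + 102 + 78 + 54 + ? = 370, so (5,1) = 30.
Row 2 needs 370; the known cells sum to 344, so (2,3) = 26.
From row 5, 370 − (30 + 86 + 118 + 74) gives (5,3) = 62.
From column 1, 370 − (82 + 114 + 46 + 30) gives (4,1) = 98.
Using column 3: 94 + 26 + 78 + 62 + ? → (4,3) = 370 − 260 = 110.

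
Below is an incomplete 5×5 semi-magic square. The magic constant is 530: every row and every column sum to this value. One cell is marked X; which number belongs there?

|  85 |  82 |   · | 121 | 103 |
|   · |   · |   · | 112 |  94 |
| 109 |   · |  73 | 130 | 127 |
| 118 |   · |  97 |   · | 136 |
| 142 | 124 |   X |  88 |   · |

Row 1 must total 530; the given cells sum to 391, so (1,3) = 139.
Row 3: 109 + 73 + 130 + 127 + ? = 530, so (3,2) = 91.
The remaining cell in column 1 is (2,1) = 530 − 454 = 76.
Using column 4: 121 + 112 + 130 + 88 + ? → (4,4) = 530 − 451 = 79.
From column 5, 530 − (103 + 94 + 127 + 136) gives (5,5) = 70.
The remaining cell in row 4 is (4,2) = 530 − 430 = 100.
Using row 5: 142 + 124 + 88 + 70 + ? → (5,3) = 530 − 424 = 106.

106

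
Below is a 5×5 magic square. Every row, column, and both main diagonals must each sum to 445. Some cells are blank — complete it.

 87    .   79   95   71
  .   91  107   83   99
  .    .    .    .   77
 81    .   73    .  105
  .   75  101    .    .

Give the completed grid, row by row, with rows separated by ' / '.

Row 1: 87 + 79 + 95 + 71 + ? = 445, so (1,2) = 113.
Row 2 must total 445; the given cells sum to 380, so (2,1) = 65.
Using column 3: 79 + 107 + 73 + 101 + ? → (3,3) = 445 − 360 = 85.
Column 5 needs 445; the known cells sum to 352, so (5,5) = 93.
The remaining cell in main diagonal is (4,4) = 445 − 356 = 89.
Row 4: 81 + 73 + 89 + 105 + ? = 445, so (4,2) = 97.
Column 2 must total 445; the given cells sum to 376, so (3,2) = 69.
Using anti-diagonal: 71 + 83 + 85 + 97 + ? → (5,1) = 445 − 336 = 109.
The remaining cell in row 5 is (5,4) = 445 − 378 = 67.
The remaining cell in column 1 is (3,1) = 445 − 342 = 103.
Column 4 needs 445; the known cells sum to 334, so (3,4) = 111.

87 113 79 95 71 / 65 91 107 83 99 / 103 69 85 111 77 / 81 97 73 89 105 / 109 75 101 67 93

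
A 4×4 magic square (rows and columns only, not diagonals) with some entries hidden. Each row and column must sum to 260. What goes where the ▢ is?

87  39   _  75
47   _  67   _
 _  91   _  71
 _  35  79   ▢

Row 1 must total 260; the given cells sum to 201, so (1,3) = 59.
Column 2: 39 + 91 + 35 + ? = 260, so (2,2) = 95.
Column 3 needs 260; the known cells sum to 205, so (3,3) = 55.
The remaining cell in row 2 is (2,4) = 260 − 209 = 51.
The remaining cell in row 3 is (3,1) = 260 − 217 = 43.
Column 1: 87 + 47 + 43 + ? = 260, so (4,1) = 83.
The remaining cell in column 4 is (4,4) = 260 − 197 = 63.

63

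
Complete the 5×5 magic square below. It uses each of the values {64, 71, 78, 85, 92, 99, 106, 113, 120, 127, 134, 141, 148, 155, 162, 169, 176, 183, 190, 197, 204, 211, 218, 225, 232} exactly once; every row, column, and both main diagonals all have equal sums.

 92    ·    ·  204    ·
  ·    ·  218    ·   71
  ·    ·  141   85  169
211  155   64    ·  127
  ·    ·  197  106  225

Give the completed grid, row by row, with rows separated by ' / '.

The 25 entries sum to 3700, so each line sums to 3700/5 = 740.
Row 4 must total 740; the given cells sum to 557, so (4,4) = 183.
Using column 3: 218 + 141 + 64 + 197 + ? → (1,3) = 740 − 620 = 120.
Column 4 needs 740; the known cells sum to 578, so (2,4) = 162.
Column 5 must total 740; the given cells sum to 592, so (1,5) = 148.
Main diagonal needs 740; the known cells sum to 641, so (2,2) = 99.
The remaining cell in anti-diagonal is (5,1) = 740 − 606 = 134.
The remaining cell in row 1 is (1,2) = 740 − 564 = 176.
Row 2: 99 + 218 + 162 + 71 + ? = 740, so (2,1) = 190.
Row 5 needs 740; the known cells sum to 662, so (5,2) = 78.
Column 1 must total 740; the given cells sum to 627, so (3,1) = 113.
Column 2 must total 740; the given cells sum to 508, so (3,2) = 232.

92 176 120 204 148 / 190 99 218 162 71 / 113 232 141 85 169 / 211 155 64 183 127 / 134 78 197 106 225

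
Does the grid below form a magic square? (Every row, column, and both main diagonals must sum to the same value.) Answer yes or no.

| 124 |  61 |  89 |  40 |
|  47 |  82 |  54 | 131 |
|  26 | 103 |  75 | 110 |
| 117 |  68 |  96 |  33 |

Yes

Row 1: 124 + 61 + 89 + 40 = 314.
Row 2: 47 + 82 + 54 + 131 = 314.
Row 3: 26 + 103 + 75 + 110 = 314.
Row 4: 117 + 68 + 96 + 33 = 314.
Column 1: 124 + 47 + 26 + 117 = 314.
Column 2: 61 + 82 + 103 + 68 = 314.
Column 3: 89 + 54 + 75 + 96 = 314.
Column 4: 40 + 131 + 110 + 33 = 314.
Main diagonal: 124 + 82 + 75 + 33 = 314.
Anti-diagonal: 40 + 54 + 103 + 117 = 314.
All lines sum to 314.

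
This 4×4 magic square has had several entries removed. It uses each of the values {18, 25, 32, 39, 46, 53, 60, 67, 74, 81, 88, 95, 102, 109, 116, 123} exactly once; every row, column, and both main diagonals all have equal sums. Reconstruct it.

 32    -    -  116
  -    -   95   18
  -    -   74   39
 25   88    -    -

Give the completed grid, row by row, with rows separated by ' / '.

32 81 53 116 / 102 67 95 18 / 123 46 74 39 / 25 88 60 109

The 16 entries sum to 1128, so each line sums to 1128/4 = 282.
Column 4 needs 282; the known cells sum to 173, so (4,4) = 109.
From main diagonal, 282 − (32 + 74 + 109) gives (2,2) = 67.
Anti-diagonal: 116 + 95 + 25 + ? = 282, so (3,2) = 46.
Row 2 needs 282; the known cells sum to 180, so (2,1) = 102.
Row 3: 46 + 74 + 39 + ? = 282, so (3,1) = 123.
The remaining cell in row 4 is (4,3) = 282 − 222 = 60.
Column 2: 67 + 46 + 88 + ? = 282, so (1,2) = 81.
The remaining cell in column 3 is (1,3) = 282 − 229 = 53.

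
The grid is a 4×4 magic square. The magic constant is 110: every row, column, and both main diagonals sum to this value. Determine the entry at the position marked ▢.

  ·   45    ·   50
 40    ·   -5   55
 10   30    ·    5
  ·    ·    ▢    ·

Row 2 must total 110; the given cells sum to 90, so (2,2) = 20.
From row 3, 110 − (10 + 30 + 5) gives (3,3) = 65.
Column 2 needs 110; the known cells sum to 95, so (4,2) = 15.
Column 4 must total 110; the given cells sum to 110, so (4,4) = 0.
From main diagonal, 110 − (20 + 65 + 0) gives (1,1) = 25.
From anti-diagonal, 110 − (50 + (-5) + 30) gives (4,1) = 35.
The remaining cell in row 1 is (1,3) = 110 − 120 = -10.
Row 4 must total 110; the given cells sum to 50, so (4,3) = 60.

60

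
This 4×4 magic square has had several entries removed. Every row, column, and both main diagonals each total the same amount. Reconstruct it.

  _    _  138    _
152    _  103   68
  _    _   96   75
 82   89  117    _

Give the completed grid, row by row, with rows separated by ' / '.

Column 3 is already complete: 138 + 103 + 96 + 117 = 454, so that is the magic constant.
Row 2 must total 454; the given cells sum to 323, so (2,2) = 131.
The remaining cell in row 4 is (4,4) = 454 − 288 = 166.
From column 4, 454 − (68 + 75 + 166) gives (1,4) = 145.
The remaining cell in main diagonal is (1,1) = 454 − 393 = 61.
Anti-diagonal must total 454; the given cells sum to 330, so (3,2) = 124.
The remaining cell in row 1 is (1,2) = 454 − 344 = 110.
From row 3, 454 − (124 + 96 + 75) gives (3,1) = 159.

61 110 138 145 / 152 131 103 68 / 159 124 96 75 / 82 89 117 166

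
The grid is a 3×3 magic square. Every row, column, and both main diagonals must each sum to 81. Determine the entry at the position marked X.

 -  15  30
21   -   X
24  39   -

From row 1, 81 − (15 + 30) gives (1,1) = 36.
Row 3 must total 81; the given cells sum to 63, so (3,3) = 18.
From column 2, 81 − (15 + 39) gives (2,2) = 27.
Using column 3: 30 + 18 + ? → (2,3) = 81 − 48 = 33.

33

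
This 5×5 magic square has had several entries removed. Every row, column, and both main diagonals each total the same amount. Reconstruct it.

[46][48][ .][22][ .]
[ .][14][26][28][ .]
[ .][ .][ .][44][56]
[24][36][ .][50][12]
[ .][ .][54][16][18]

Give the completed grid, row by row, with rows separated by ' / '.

46 48 10 22 34 / 52 14 26 28 40 / 8 20 32 44 56 / 24 36 38 50 12 / 30 42 54 16 18

Column 4 is already complete: 22 + 28 + 44 + 50 + 16 = 160, so that is the magic constant.
Using row 4: 24 + 36 + 50 + 12 + ? → (4,3) = 160 − 122 = 38.
Main diagonal: 46 + 14 + 50 + 18 + ? = 160, so (3,3) = 32.
Column 3 must total 160; the given cells sum to 150, so (1,3) = 10.
Row 1 needs 160; the known cells sum to 126, so (1,5) = 34.
Column 5 must total 160; the given cells sum to 120, so (2,5) = 40.
The remaining cell in anti-diagonal is (5,1) = 160 − 130 = 30.
Row 2 must total 160; the given cells sum to 108, so (2,1) = 52.
Row 5: 30 + 54 + 16 + 18 + ? = 160, so (5,2) = 42.
Using column 1: 46 + 52 + 24 + 30 + ? → (3,1) = 160 − 152 = 8.
Column 2: 48 + 14 + 36 + 42 + ? = 160, so (3,2) = 20.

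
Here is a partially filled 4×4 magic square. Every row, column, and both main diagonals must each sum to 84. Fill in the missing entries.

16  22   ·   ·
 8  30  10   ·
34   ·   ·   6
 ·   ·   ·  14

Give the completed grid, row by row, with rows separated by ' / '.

Using row 2: 8 + 30 + 10 + ? → (2,4) = 84 − 48 = 36.
Column 1 must total 84; the given cells sum to 58, so (4,1) = 26.
From column 4, 84 − (36 + 6 + 14) gives (1,4) = 28.
Main diagonal needs 84; the known cells sum to 60, so (3,3) = 24.
From anti-diagonal, 84 − (28 + 10 + 26) gives (3,2) = 20.
Row 1 must total 84; the given cells sum to 66, so (1,3) = 18.
Column 2 must total 84; the given cells sum to 72, so (4,2) = 12.
From column 3, 84 − (18 + 10 + 24) gives (4,3) = 32.

16 22 18 28 / 8 30 10 36 / 34 20 24 6 / 26 12 32 14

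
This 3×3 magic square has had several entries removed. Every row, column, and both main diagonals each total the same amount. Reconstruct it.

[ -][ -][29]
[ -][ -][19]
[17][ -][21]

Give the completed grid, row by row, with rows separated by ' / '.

Column 3 is already complete: 29 + 19 + 21 = 69, so that is the magic constant.
From row 3, 69 − (17 + 21) gives (3,2) = 31.
Anti-diagonal must total 69; the given cells sum to 46, so (2,2) = 23.
The remaining cell in row 2 is (2,1) = 69 − 42 = 27.
From column 1, 69 − (27 + 17) gives (1,1) = 25.
From column 2, 69 − (23 + 31) gives (1,2) = 15.

25 15 29 / 27 23 19 / 17 31 21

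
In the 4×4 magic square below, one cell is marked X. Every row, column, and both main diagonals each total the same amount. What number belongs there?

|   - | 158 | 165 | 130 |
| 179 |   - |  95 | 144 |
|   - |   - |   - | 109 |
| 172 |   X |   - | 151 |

123

Column 4 is complete and sums to 534; that is the magic constant.
Row 1: 158 + 165 + 130 + ? = 534, so (1,1) = 81.
Row 2 needs 534; the known cells sum to 418, so (2,2) = 116.
From column 1, 534 − (81 + 179 + 172) gives (3,1) = 102.
From main diagonal, 534 − (81 + 116 + 151) gives (3,3) = 186.
The remaining cell in anti-diagonal is (3,2) = 534 − 397 = 137.
Column 2 needs 534; the known cells sum to 411, so (4,2) = 123.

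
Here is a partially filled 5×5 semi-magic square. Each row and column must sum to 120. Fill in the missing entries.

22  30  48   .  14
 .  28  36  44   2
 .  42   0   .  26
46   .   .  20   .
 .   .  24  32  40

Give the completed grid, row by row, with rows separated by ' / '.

22 30 48 6 14 / 10 28 36 44 2 / 34 42 0 18 26 / 46 4 12 20 38 / 8 16 24 32 40

Row 1 needs 120; the known cells sum to 114, so (1,4) = 6.
The remaining cell in row 2 is (2,1) = 120 − 110 = 10.
From column 3, 120 − (48 + 36 + 0 + 24) gives (4,3) = 12.
Column 4: 6 + 44 + 20 + 32 + ? = 120, so (3,4) = 18.
Column 5 must total 120; the given cells sum to 82, so (4,5) = 38.
Row 3 needs 120; the known cells sum to 86, so (3,1) = 34.
Row 4 must total 120; the given cells sum to 116, so (4,2) = 4.
The remaining cell in column 1 is (5,1) = 120 − 112 = 8.
The remaining cell in column 2 is (5,2) = 120 − 104 = 16.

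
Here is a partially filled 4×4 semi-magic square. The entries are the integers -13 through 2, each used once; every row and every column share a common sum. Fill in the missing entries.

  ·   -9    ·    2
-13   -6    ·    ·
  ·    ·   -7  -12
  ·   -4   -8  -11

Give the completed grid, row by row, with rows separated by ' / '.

-10 -9 -5 2 / -13 -6 -2 -1 / 0 -3 -7 -12 / 1 -4 -8 -11

The entries are -13 through 2, which sum to -88, so each line sums to -88/4 = -22.
Row 4: -4 + (-8) + (-11) + ? = -22, so (4,1) = 1.
From column 2, -22 − (-9 + (-6) + (-4)) gives (3,2) = -3.
Using column 4: 2 + (-12) + (-11) + ? → (2,4) = -22 − (-21) = -1.
Row 2: -13 + (-6) + (-1) + ? = -22, so (2,3) = -2.
Row 3 must total -22; the given cells sum to -22, so (3,1) = 0.
The remaining cell in column 1 is (1,1) = -22 − (-12) = -10.
Column 3 needs -22; the known cells sum to -17, so (1,3) = -5.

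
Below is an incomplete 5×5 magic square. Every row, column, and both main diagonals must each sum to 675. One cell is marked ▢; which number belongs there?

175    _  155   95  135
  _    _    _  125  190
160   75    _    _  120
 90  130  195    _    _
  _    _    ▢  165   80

100

Row 1 must total 675; the given cells sum to 560, so (1,2) = 115.
From column 5, 675 − (135 + 190 + 120 + 80) gives (4,5) = 150.
Using row 4: 90 + 130 + 195 + 150 + ? → (4,4) = 675 − 565 = 110.
From column 4, 675 − (95 + 125 + 110 + 165) gives (3,4) = 180.
The remaining cell in row 3 is (3,3) = 675 − 535 = 140.
Main diagonal must total 675; the given cells sum to 505, so (2,2) = 170.
From anti-diagonal, 675 − (135 + 125 + 140 + 130) gives (5,1) = 145.
Column 1 needs 675; the known cells sum to 570, so (2,1) = 105.
Column 2: 115 + 170 + 75 + 130 + ? = 675, so (5,2) = 185.
From row 2, 675 − (105 + 170 + 125 + 190) gives (2,3) = 85.
Row 5 must total 675; the given cells sum to 575, so (5,3) = 100.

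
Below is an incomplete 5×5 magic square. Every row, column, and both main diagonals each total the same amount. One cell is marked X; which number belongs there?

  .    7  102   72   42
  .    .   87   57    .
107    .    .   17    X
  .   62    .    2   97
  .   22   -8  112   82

Column 4 is complete and sums to 260; that is the magic constant.
Row 1 must total 260; the given cells sum to 223, so (1,1) = 37.
Using row 5: 22 + (-8) + 112 + 82 + ? → (5,1) = 260 − 208 = 52.
Anti-diagonal: 42 + 57 + 62 + 52 + ? = 260, so (3,3) = 47.
Column 3: 102 + 87 + 47 + (-8) + ? = 260, so (4,3) = 32.
The remaining cell in main diagonal is (2,2) = 260 − 168 = 92.
The remaining cell in row 4 is (4,1) = 260 − 193 = 67.
From column 1, 260 − (37 + 107 + 67 + 52) gives (2,1) = -3.
The remaining cell in column 2 is (3,2) = 260 − 183 = 77.
Row 2: -3 + 92 + 87 + 57 + ? = 260, so (2,5) = 27.
Row 3: 107 + 77 + 47 + 17 + ? = 260, so (3,5) = 12.

12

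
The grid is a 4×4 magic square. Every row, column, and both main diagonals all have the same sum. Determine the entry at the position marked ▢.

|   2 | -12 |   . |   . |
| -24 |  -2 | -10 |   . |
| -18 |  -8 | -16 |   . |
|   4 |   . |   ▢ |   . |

-6

Column 1 is complete and sums to -36; that is the magic constant.
Row 2 needs -36; the known cells sum to -36, so (2,4) = 0.
Row 3 needs -36; the known cells sum to -42, so (3,4) = 6.
Column 2: -12 + (-2) + (-8) + ? = -36, so (4,2) = -14.
From main diagonal, -36 − (2 + (-2) + (-16)) gives (4,4) = -20.
Using anti-diagonal: -10 + (-8) + 4 + ? → (1,4) = -36 − (-14) = -22.
From row 1, -36 − (2 + (-12) + (-22)) gives (1,3) = -4.
The remaining cell in row 4 is (4,3) = -36 − (-30) = -6.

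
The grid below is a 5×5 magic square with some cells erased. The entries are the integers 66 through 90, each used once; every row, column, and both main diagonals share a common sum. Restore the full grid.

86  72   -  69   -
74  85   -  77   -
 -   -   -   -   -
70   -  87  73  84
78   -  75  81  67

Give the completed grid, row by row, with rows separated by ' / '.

The entries are 66 through 90, which sum to 1950, so each line sums to 1950/5 = 390.
Row 4 must total 390; the given cells sum to 314, so (4,2) = 76.
Row 5: 78 + 75 + 81 + 67 + ? = 390, so (5,2) = 89.
The remaining cell in column 1 is (3,1) = 390 − 308 = 82.
The remaining cell in column 2 is (3,2) = 390 − 322 = 68.
The remaining cell in column 4 is (3,4) = 390 − 300 = 90.
From main diagonal, 390 − (86 + 85 + 73 + 67) gives (3,3) = 79.
From anti-diagonal, 390 − (77 + 79 + 76 + 78) gives (1,5) = 80.
From row 1, 390 − (86 + 72 + 69 + 80) gives (1,3) = 83.
Row 3: 82 + 68 + 79 + 90 + ? = 390, so (3,5) = 71.
Column 3 needs 390; the known cells sum to 324, so (2,3) = 66.
Column 5: 80 + 71 + 84 + 67 + ? = 390, so (2,5) = 88.

86 72 83 69 80 / 74 85 66 77 88 / 82 68 79 90 71 / 70 76 87 73 84 / 78 89 75 81 67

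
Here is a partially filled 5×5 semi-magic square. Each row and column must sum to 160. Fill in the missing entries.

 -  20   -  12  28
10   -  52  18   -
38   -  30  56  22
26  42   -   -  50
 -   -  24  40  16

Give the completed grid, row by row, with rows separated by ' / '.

54 20 46 12 28 / 10 36 52 18 44 / 38 14 30 56 22 / 26 42 8 34 50 / 32 48 24 40 16

Using row 3: 38 + 30 + 56 + 22 + ? → (3,2) = 160 − 146 = 14.
Column 4 must total 160; the given cells sum to 126, so (4,4) = 34.
Column 5: 28 + 22 + 50 + 16 + ? = 160, so (2,5) = 44.
From row 2, 160 − (10 + 52 + 18 + 44) gives (2,2) = 36.
Row 4 must total 160; the given cells sum to 152, so (4,3) = 8.
Column 2: 20 + 36 + 14 + 42 + ? = 160, so (5,2) = 48.
The remaining cell in column 3 is (1,3) = 160 − 114 = 46.
Row 1: 20 + 46 + 12 + 28 + ? = 160, so (1,1) = 54.
From row 5, 160 − (48 + 24 + 40 + 16) gives (5,1) = 32.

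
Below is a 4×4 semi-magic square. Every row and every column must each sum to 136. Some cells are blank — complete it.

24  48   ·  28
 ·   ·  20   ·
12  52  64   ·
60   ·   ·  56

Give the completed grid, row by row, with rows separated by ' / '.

24 48 36 28 / 40 32 20 44 / 12 52 64 8 / 60 4 16 56

Using row 1: 24 + 48 + 28 + ? → (1,3) = 136 − 100 = 36.
The remaining cell in row 3 is (3,4) = 136 − 128 = 8.
Using column 1: 24 + 12 + 60 + ? → (2,1) = 136 − 96 = 40.
From column 3, 136 − (36 + 20 + 64) gives (4,3) = 16.
Column 4: 28 + 8 + 56 + ? = 136, so (2,4) = 44.
The remaining cell in row 2 is (2,2) = 136 − 104 = 32.
Using row 4: 60 + 16 + 56 + ? → (4,2) = 136 − 132 = 4.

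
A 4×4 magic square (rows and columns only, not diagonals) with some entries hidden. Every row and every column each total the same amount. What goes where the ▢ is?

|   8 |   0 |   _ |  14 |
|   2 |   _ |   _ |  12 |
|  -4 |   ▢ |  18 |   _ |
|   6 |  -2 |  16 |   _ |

4

Column 1 is complete and sums to 12; that is the magic constant.
Row 1 needs 12; the known cells sum to 22, so (1,3) = -10.
From row 4, 12 − (6 + (-2) + 16) gives (4,4) = -8.
The remaining cell in column 3 is (2,3) = 12 − 24 = -12.
From column 4, 12 − (14 + 12 + (-8)) gives (3,4) = -6.
Using row 2: 2 + (-12) + 12 + ? → (2,2) = 12 − 2 = 10.
Row 3: -4 + 18 + (-6) + ? = 12, so (3,2) = 4.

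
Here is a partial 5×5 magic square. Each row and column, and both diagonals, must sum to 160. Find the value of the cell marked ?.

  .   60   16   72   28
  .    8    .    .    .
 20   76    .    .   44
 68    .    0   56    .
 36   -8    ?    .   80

Using row 1: 60 + 16 + 72 + 28 + ? → (1,1) = 160 − 176 = -16.
Using column 1: -16 + 20 + 68 + 36 + ? → (2,1) = 160 − 108 = 52.
Using column 2: 60 + 8 + 76 + (-8) + ? → (4,2) = 160 − 136 = 24.
Main diagonal needs 160; the known cells sum to 128, so (3,3) = 32.
Anti-diagonal needs 160; the known cells sum to 120, so (2,4) = 40.
Using row 3: 20 + 76 + 32 + 44 + ? → (3,4) = 160 − 172 = -12.
Using row 4: 68 + 24 + 0 + 56 + ? → (4,5) = 160 − 148 = 12.
Column 4 must total 160; the given cells sum to 156, so (5,4) = 4.
Column 5 must total 160; the given cells sum to 164, so (2,5) = -4.
Row 2: 52 + 8 + 40 + (-4) + ? = 160, so (2,3) = 64.
The remaining cell in row 5 is (5,3) = 160 − 112 = 48.

48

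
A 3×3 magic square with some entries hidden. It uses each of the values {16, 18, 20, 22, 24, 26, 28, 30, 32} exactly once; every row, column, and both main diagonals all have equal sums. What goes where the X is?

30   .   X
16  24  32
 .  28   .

22

The 9 entries sum to 216, so each line sums to 216/3 = 72.
Column 1 must total 72; the given cells sum to 46, so (3,1) = 26.
Using column 2: 24 + 28 + ? → (1,2) = 72 − 52 = 20.
Using main diagonal: 30 + 24 + ? → (3,3) = 72 − 54 = 18.
The remaining cell in anti-diagonal is (1,3) = 72 − 50 = 22.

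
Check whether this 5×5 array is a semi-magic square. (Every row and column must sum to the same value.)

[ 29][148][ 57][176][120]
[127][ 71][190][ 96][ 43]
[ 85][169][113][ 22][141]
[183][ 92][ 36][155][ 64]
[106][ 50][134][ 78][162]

No — column 4 sums to 527 but row 1 sums to 530.

Row 1: 29 + 148 + 57 + 176 + 120 = 530.
Row 2: 127 + 71 + 190 + 96 + 43 = 527.
Row 3: 85 + 169 + 113 + 22 + 141 = 530.
Row 4: 183 + 92 + 36 + 155 + 64 = 530.
Row 5: 106 + 50 + 134 + 78 + 162 = 530.
Column 1: 29 + 127 + 85 + 183 + 106 = 530.
Column 2: 148 + 71 + 169 + 92 + 50 = 530.
Column 3: 57 + 190 + 113 + 36 + 134 = 530.
Column 4: 176 + 96 + 22 + 155 + 78 = 527.
Column 5: 120 + 43 + 141 + 64 + 162 = 530.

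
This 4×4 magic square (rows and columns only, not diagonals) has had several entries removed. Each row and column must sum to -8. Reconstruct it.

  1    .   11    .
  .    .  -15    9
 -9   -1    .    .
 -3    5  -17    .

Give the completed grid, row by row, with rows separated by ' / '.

The remaining cell in row 4 is (4,4) = -8 − (-15) = 7.
From column 1, -8 − (1 + (-9) + (-3)) gives (2,1) = 3.
From column 3, -8 − (11 + (-15) + (-17)) gives (3,3) = 13.
The remaining cell in row 2 is (2,2) = -8 − (-3) = -5.
Row 3 must total -8; the given cells sum to 3, so (3,4) = -11.
Column 2 must total -8; the given cells sum to -1, so (1,2) = -7.
Column 4 needs -8; the known cells sum to 5, so (1,4) = -13.

1 -7 11 -13 / 3 -5 -15 9 / -9 -1 13 -11 / -3 5 -17 7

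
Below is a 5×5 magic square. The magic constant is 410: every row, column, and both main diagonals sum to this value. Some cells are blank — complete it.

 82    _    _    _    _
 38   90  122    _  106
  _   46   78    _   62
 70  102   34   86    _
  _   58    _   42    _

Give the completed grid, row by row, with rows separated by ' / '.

82 114 66 98 50 / 38 90 122 54 106 / 94 46 78 130 62 / 70 102 34 86 118 / 126 58 110 42 74

The remaining cell in row 2 is (2,4) = 410 − 356 = 54.
From row 4, 410 − (70 + 102 + 34 + 86) gives (4,5) = 118.
Using column 2: 90 + 46 + 102 + 58 + ? → (1,2) = 410 − 296 = 114.
Using main diagonal: 82 + 90 + 78 + 86 + ? → (5,5) = 410 − 336 = 74.
The remaining cell in column 5 is (1,5) = 410 − 360 = 50.
Anti-diagonal: 50 + 54 + 78 + 102 + ? = 410, so (5,1) = 126.
Using row 5: 126 + 58 + 42 + 74 + ? → (5,3) = 410 − 300 = 110.
From column 1, 410 − (82 + 38 + 70 + 126) gives (3,1) = 94.
Column 3 must total 410; the given cells sum to 344, so (1,3) = 66.
Row 1 must total 410; the given cells sum to 312, so (1,4) = 98.
From row 3, 410 − (94 + 46 + 78 + 62) gives (3,4) = 130.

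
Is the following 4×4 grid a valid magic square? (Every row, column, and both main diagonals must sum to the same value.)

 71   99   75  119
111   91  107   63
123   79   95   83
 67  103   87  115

Row 1: 71 + 99 + 75 + 119 = 364.
Row 2: 111 + 91 + 107 + 63 = 372.
Row 3: 123 + 79 + 95 + 83 = 380.
Row 4: 67 + 103 + 87 + 115 = 372.
Column 1: 71 + 111 + 123 + 67 = 372.
Column 2: 99 + 91 + 79 + 103 = 372.
Column 3: 75 + 107 + 95 + 87 = 364.
Column 4: 119 + 63 + 83 + 115 = 380.
Main diagonal: 71 + 91 + 95 + 115 = 372.
Anti-diagonal: 119 + 107 + 79 + 67 = 372.

No — column 4 sums to 380 but main diagonal sums to 372.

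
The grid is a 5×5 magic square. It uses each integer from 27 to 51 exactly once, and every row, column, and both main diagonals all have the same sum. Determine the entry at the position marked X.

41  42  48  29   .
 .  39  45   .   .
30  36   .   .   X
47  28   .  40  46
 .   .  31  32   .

The entries are 27 through 51, which sum to 975, so each line sums to 975/5 = 195.
Row 1 needs 195; the known cells sum to 160, so (1,5) = 35.
The remaining cell in row 4 is (4,3) = 195 − 161 = 34.
Using column 2: 42 + 39 + 36 + 28 + ? → (5,2) = 195 − 145 = 50.
Column 3 needs 195; the known cells sum to 158, so (3,3) = 37.
The remaining cell in main diagonal is (5,5) = 195 − 157 = 38.
Row 5 needs 195; the known cells sum to 151, so (5,1) = 44.
Using column 1: 41 + 30 + 47 + 44 + ? → (2,1) = 195 − 162 = 33.
The remaining cell in anti-diagonal is (2,4) = 195 − 144 = 51.
Row 2 needs 195; the known cells sum to 168, so (2,5) = 27.
From column 4, 195 − (29 + 51 + 40 + 32) gives (3,4) = 43.
Column 5 must total 195; the given cells sum to 146, so (3,5) = 49.

49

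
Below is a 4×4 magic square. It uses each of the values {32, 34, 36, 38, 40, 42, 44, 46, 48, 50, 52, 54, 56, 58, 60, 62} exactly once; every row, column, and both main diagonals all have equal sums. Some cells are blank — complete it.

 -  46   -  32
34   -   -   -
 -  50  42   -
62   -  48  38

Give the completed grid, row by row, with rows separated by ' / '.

56 46 54 32 / 34 52 44 58 / 36 50 42 60 / 62 40 48 38

The 16 entries sum to 752, so each line sums to 752/4 = 188.
The remaining cell in row 4 is (4,2) = 188 − 148 = 40.
Column 2 must total 188; the given cells sum to 136, so (2,2) = 52.
Main diagonal needs 188; the known cells sum to 132, so (1,1) = 56.
Anti-diagonal must total 188; the given cells sum to 144, so (2,3) = 44.
Row 1: 56 + 46 + 32 + ? = 188, so (1,3) = 54.
Row 2 needs 188; the known cells sum to 130, so (2,4) = 58.
Column 1 needs 188; the known cells sum to 152, so (3,1) = 36.
Column 4 needs 188; the known cells sum to 128, so (3,4) = 60.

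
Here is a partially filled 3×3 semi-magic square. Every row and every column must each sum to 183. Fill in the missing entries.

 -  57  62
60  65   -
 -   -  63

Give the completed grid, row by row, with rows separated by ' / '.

64 57 62 / 60 65 58 / 59 61 63

Row 1 must total 183; the given cells sum to 119, so (1,1) = 64.
From row 2, 183 − (60 + 65) gives (2,3) = 58.
Column 1 needs 183; the known cells sum to 124, so (3,1) = 59.
The remaining cell in column 2 is (3,2) = 183 − 122 = 61.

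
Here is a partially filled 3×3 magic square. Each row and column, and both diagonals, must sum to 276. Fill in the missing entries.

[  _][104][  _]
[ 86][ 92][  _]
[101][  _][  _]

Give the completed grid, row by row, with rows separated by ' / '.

89 104 83 / 86 92 98 / 101 80 95

Row 2: 86 + 92 + ? = 276, so (2,3) = 98.
Column 1 must total 276; the given cells sum to 187, so (1,1) = 89.
Column 2: 104 + 92 + ? = 276, so (3,2) = 80.
From main diagonal, 276 − (89 + 92) gives (3,3) = 95.
Anti-diagonal must total 276; the given cells sum to 193, so (1,3) = 83.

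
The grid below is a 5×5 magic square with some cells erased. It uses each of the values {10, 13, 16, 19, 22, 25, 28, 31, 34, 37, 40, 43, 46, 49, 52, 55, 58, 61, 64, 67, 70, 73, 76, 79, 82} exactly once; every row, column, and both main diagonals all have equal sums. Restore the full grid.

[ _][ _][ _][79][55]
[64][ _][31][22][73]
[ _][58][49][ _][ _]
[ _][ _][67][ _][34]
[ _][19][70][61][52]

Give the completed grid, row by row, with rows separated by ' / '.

The 25 entries sum to 1150, so each line sums to 1150/5 = 230.
Using row 2: 64 + 31 + 22 + 73 + ? → (2,2) = 230 − 190 = 40.
Row 5 needs 230; the known cells sum to 202, so (5,1) = 28.
Column 3 needs 230; the known cells sum to 217, so (1,3) = 13.
The remaining cell in column 5 is (3,5) = 230 − 214 = 16.
Anti-diagonal: 55 + 22 + 49 + 28 + ? = 230, so (4,2) = 76.
Column 2 must total 230; the given cells sum to 193, so (1,2) = 37.
The remaining cell in row 1 is (1,1) = 230 − 184 = 46.
Main diagonal: 46 + 40 + 49 + 52 + ? = 230, so (4,4) = 43.
Row 4 must total 230; the given cells sum to 220, so (4,1) = 10.
The remaining cell in column 1 is (3,1) = 230 − 148 = 82.
Column 4 needs 230; the known cells sum to 205, so (3,4) = 25.

46 37 13 79 55 / 64 40 31 22 73 / 82 58 49 25 16 / 10 76 67 43 34 / 28 19 70 61 52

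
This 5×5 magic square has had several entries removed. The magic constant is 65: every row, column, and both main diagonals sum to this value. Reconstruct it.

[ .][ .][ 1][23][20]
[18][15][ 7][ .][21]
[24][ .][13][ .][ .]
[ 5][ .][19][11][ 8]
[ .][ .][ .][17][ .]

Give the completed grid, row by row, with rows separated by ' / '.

12 9 1 23 20 / 18 15 7 4 21 / 24 16 13 10 2 / 5 22 19 11 8 / 6 3 25 17 14

The remaining cell in row 2 is (2,4) = 65 − 61 = 4.
The remaining cell in row 4 is (4,2) = 65 − 43 = 22.
Column 3 must total 65; the given cells sum to 40, so (5,3) = 25.
From column 4, 65 − (23 + 4 + 11 + 17) gives (3,4) = 10.
From anti-diagonal, 65 − (20 + 4 + 13 + 22) gives (5,1) = 6.
Using column 1: 18 + 24 + 5 + 6 + ? → (1,1) = 65 − 53 = 12.
Main diagonal: 12 + 15 + 13 + 11 + ? = 65, so (5,5) = 14.
Using row 1: 12 + 1 + 23 + 20 + ? → (1,2) = 65 − 56 = 9.
Row 5: 6 + 25 + 17 + 14 + ? = 65, so (5,2) = 3.
Using column 2: 9 + 15 + 22 + 3 + ? → (3,2) = 65 − 49 = 16.
Column 5 needs 65; the known cells sum to 63, so (3,5) = 2.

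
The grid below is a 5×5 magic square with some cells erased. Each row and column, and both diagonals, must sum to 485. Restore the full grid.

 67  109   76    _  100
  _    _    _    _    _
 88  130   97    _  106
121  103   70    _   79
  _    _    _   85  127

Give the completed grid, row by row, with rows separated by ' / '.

67 109 76 133 100 / 115 82 124 91 73 / 88 130 97 64 106 / 121 103 70 112 79 / 94 61 118 85 127

Row 1 must total 485; the given cells sum to 352, so (1,4) = 133.
The remaining cell in row 3 is (3,4) = 485 − 421 = 64.
Row 4 needs 485; the known cells sum to 373, so (4,4) = 112.
Using column 4: 133 + 64 + 112 + 85 + ? → (2,4) = 485 − 394 = 91.
Column 5 needs 485; the known cells sum to 412, so (2,5) = 73.
Using main diagonal: 67 + 97 + 112 + 127 + ? → (2,2) = 485 − 403 = 82.
Anti-diagonal needs 485; the known cells sum to 391, so (5,1) = 94.
Column 1: 67 + 88 + 121 + 94 + ? = 485, so (2,1) = 115.
From column 2, 485 − (109 + 82 + 130 + 103) gives (5,2) = 61.
The remaining cell in row 2 is (2,3) = 485 − 361 = 124.
From row 5, 485 − (94 + 61 + 85 + 127) gives (5,3) = 118.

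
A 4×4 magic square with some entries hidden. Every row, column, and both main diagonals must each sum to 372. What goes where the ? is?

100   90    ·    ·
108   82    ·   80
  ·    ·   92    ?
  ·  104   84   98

The remaining cell in row 2 is (2,3) = 372 − 270 = 102.
Row 4 needs 372; the known cells sum to 286, so (4,1) = 86.
Column 1: 100 + 108 + 86 + ? = 372, so (3,1) = 78.
The remaining cell in column 2 is (3,2) = 372 − 276 = 96.
The remaining cell in column 3 is (1,3) = 372 − 278 = 94.
Using anti-diagonal: 102 + 96 + 86 + ? → (1,4) = 372 − 284 = 88.
From row 3, 372 − (78 + 96 + 92) gives (3,4) = 106.

106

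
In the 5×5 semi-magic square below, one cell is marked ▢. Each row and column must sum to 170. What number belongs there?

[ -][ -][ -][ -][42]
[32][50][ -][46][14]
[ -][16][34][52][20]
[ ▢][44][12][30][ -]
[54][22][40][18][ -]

Row 2 needs 170; the known cells sum to 142, so (2,3) = 28.
Row 3: 16 + 34 + 52 + 20 + ? = 170, so (3,1) = 48.
The remaining cell in row 5 is (5,5) = 170 − 134 = 36.
Column 2: 50 + 16 + 44 + 22 + ? = 170, so (1,2) = 38.
The remaining cell in column 3 is (1,3) = 170 − 114 = 56.
From column 4, 170 − (46 + 52 + 30 + 18) gives (1,4) = 24.
Column 5: 42 + 14 + 20 + 36 + ? = 170, so (4,5) = 58.
Row 1 needs 170; the known cells sum to 160, so (1,1) = 10.
Row 4 must total 170; the given cells sum to 144, so (4,1) = 26.

26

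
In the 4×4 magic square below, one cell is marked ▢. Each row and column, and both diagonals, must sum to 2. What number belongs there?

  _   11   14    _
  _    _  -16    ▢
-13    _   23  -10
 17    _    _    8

Row 3: -13 + 23 + (-10) + ? = 2, so (3,2) = 2.
Column 3: 14 + (-16) + 23 + ? = 2, so (4,3) = -19.
Anti-diagonal must total 2; the given cells sum to 3, so (1,4) = -1.
Row 1: 11 + 14 + (-1) + ? = 2, so (1,1) = -22.
From row 4, 2 − (17 + (-19) + 8) gives (4,2) = -4.
Column 1 needs 2; the known cells sum to -18, so (2,1) = 20.
The remaining cell in column 2 is (2,2) = 2 − 9 = -7.
Using column 4: -1 + (-10) + 8 + ? → (2,4) = 2 − (-3) = 5.

5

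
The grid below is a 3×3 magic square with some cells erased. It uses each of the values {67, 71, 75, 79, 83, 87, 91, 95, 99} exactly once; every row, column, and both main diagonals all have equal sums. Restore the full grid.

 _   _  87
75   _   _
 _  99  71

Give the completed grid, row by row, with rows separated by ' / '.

95 67 87 / 75 83 91 / 79 99 71

The 9 entries sum to 747, so each line sums to 747/3 = 249.
The remaining cell in row 3 is (3,1) = 249 − 170 = 79.
From column 1, 249 − (75 + 79) gives (1,1) = 95.
Column 3: 87 + 71 + ? = 249, so (2,3) = 91.
Main diagonal: 95 + 71 + ? = 249, so (2,2) = 83.
The remaining cell in row 1 is (1,2) = 249 − 182 = 67.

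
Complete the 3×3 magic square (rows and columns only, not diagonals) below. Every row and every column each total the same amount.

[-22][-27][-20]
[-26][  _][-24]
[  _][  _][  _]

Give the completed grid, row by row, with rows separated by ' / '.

Row 1 is already complete: -22 + -27 + -20 = -69, so that is the magic constant.
Using row 2: -26 + (-24) + ? → (2,2) = -69 − (-50) = -19.
The remaining cell in column 1 is (3,1) = -69 − (-48) = -21.
Using column 2: -27 + (-19) + ? → (3,2) = -69 − (-46) = -23.
Column 3 must total -69; the given cells sum to -44, so (3,3) = -25.

-22 -27 -20 / -26 -19 -24 / -21 -23 -25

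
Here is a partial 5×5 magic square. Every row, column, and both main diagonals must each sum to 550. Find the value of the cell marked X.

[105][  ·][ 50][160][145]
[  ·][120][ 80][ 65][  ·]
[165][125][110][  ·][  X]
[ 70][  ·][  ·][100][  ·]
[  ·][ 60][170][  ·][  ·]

From row 1, 550 − (105 + 50 + 160 + 145) gives (1,2) = 90.
Column 2: 90 + 120 + 125 + 60 + ? = 550, so (4,2) = 155.
The remaining cell in column 3 is (4,3) = 550 − 410 = 140.
Main diagonal needs 550; the known cells sum to 435, so (5,5) = 115.
Anti-diagonal: 145 + 65 + 110 + 155 + ? = 550, so (5,1) = 75.
Using row 4: 70 + 155 + 140 + 100 + ? → (4,5) = 550 − 465 = 85.
Using row 5: 75 + 60 + 170 + 115 + ? → (5,4) = 550 − 420 = 130.
From column 1, 550 − (105 + 165 + 70 + 75) gives (2,1) = 135.
Column 4 needs 550; the known cells sum to 455, so (3,4) = 95.
Row 2 needs 550; the known cells sum to 400, so (2,5) = 150.
From row 3, 550 − (165 + 125 + 110 + 95) gives (3,5) = 55.

55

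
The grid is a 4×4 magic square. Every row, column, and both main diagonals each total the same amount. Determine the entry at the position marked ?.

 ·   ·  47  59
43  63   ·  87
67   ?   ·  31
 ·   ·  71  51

Column 4 is complete and sums to 228; that is the magic constant.
Using row 2: 43 + 63 + 87 + ? → (2,3) = 228 − 193 = 35.
The remaining cell in column 3 is (3,3) = 228 − 153 = 75.
From main diagonal, 228 − (63 + 75 + 51) gives (1,1) = 39.
Row 1 must total 228; the given cells sum to 145, so (1,2) = 83.
Row 3: 67 + 75 + 31 + ? = 228, so (3,2) = 55.

55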